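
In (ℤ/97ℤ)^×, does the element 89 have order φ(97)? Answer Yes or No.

No

φ(97) = 97 − 1 = 96 = 2^5 · 3.
89 is a primitive root mod 97 iff 89^(φ(97)/q) ≢ 1 for every prime q | φ(97), i.e. q ∈ {2, 3}.
89^48 ≡ 1 (mod 97)  [q = 2: ≡ 1 ✗]
89^32 ≡ 1 (mod 97)  [q = 3: ≡ 1 ✗]
Since 89^48 ≡ 1, the order of 89 divides 48 < 96, so 89 is not a primitive root.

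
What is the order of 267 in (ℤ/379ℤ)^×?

63

By Lagrange's theorem, ord_379(267) divides φ(379) = 379 − 1 = 378 = 2 · 3^3 · 7.
Divisors of 378: 1, 2, 3, 6, 7, 9, 14, 18, 21, 27, 42, 54, 63, 126, 189, 378.
Check 267^d mod 379 for each divisor in increasing order:
267^1 ≡ 267
267^2 ≡ 37
267^3 ≡ 25
267^6 ≡ 246
267^7 ≡ 115
267^9 ≡ 86
267^14 ≡ 339
267^18 ≡ 195
267^21 ≡ 327
267^27 ≡ 94
267^42 ≡ 51
267^54 ≡ 119
267^63 ≡ 1
So ord_379(267) = 63.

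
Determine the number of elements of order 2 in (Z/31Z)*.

φ(31) = 31 − 1 = 30 = 2 · 3 · 5.
In a cyclic group of order 30, there are φ(d) elements of order d for each divisor d of 30, and zero for non-divisors.
2 | 30, and φ(2) = 2 − 1 = 1.

1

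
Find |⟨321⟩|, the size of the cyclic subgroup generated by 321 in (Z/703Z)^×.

18

The order of 321 must divide φ(703) = φ(19·37) = (19−1)·(37−1) = 18·36 = 648 = 2^3 · 3^4.
Divisors of 648: 1, 2, 3, 4, 6, 8, 9, 12, 18, 24, 27, 36, 54, 72, 81, 108, 162, 216, 324, 648.
Compute 321^d (mod 703) for the divisors d until we hit 1:
321^1 ≡ 321
321^2 ≡ 403
321^3 ≡ 11
321^4 ≡ 16
321^6 ≡ 121
321^8 ≡ 256
321^9 ≡ 628
321^12 ≡ 581
321^18 ≡ 1
Therefore the multiplicative order of 321 modulo 703 is 18.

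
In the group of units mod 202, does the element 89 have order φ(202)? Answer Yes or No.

φ(202) = φ(2)·φ(101) = 1·100 = 100 = 2^2 · 5^2.
It suffices to check that the order of 89 is not a proper divisor of 100: compute 89^(100/q) for q ∈ {2, 5}.
89^50 ≡ 201 (mod 202)  [q = 2: ≢ 1 ✓]
89^20 ≡ 95 (mod 202)  [q = 5: ≢ 1 ✓]
All checks pass, so 89 has order 100 and is a primitive root modulo 202.

Yes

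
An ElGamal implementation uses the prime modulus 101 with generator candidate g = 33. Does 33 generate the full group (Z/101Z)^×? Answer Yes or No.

No

φ(101) = 101 − 1 = 100 = 2^2 · 5^2.
33 is a primitive root mod 101 iff 33^(φ(101)/q) ≢ 1 for every prime q | φ(101), i.e. q ∈ {2, 5}.
33^50 ≡ 1 (mod 101)  [q = 2: ≡ 1 ✗]
33^20 ≡ 36 (mod 101)  [q = 5: ≢ 1 ✓]
Since 33^50 ≡ 1, the order of 33 divides 50 < 100, so 33 is not a primitive root.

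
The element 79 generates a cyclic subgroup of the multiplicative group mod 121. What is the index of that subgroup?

By Lagrange's theorem, ord_121(79) divides φ(121) = φ(11^2) = 11·(11−1) = 110 = 2 · 5 · 11.
Divisors of 110: 1, 2, 5, 10, 11, 22, 55, 110.
Check 79^d mod 121 for each divisor in increasing order:
79^1 ≡ 79 (mod 121)
79^2 ≡ 70 (mod 121)
79^5 ≡ 21 (mod 121)
79^10 ≡ 78 (mod 121)
79^11 ≡ 112 (mod 121)
79^22 ≡ 81 (mod 121)
79^55 ≡ 120 (mod 121)
79^110 ≡ 1 (mod 121) ✓
So ord_121(79) = 110, hence |⟨79⟩| = 110.
Index = |(Z/121Z)^×| / |⟨79⟩| = 110 / 110 = 1.

1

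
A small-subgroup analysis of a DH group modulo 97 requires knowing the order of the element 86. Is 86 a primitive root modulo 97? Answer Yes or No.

No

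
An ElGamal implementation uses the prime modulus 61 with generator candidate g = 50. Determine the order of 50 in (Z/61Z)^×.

The order of 50 must divide φ(61) = 61 − 1 = 60 = 2^2 · 3 · 5.
Divisors of 60: 1, 2, 3, 4, 5, 6, 10, 12, 15, 20, 30, 60.
Test each divisor d:
50^1 ≡ 50 (mod 61)
50^2 ≡ 60 (mod 61)
50^3 ≡ 11 (mod 61)
50^4 ≡ 1 (mod 61) ✓
Hence ord(50) = 4.

4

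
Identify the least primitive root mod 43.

φ(43) = 43 − 1 = 42 = 2 · 3 · 7.
g is a primitive root iff g^(42/q) ≢ 1 (mod 43) for each prime q ∈ {2, 3, 7}.
g = 2: 2^21 ≡ 42; 2^14 ≡ 1 — hits 1, so not a primitive root.
g = 3: 3^21 ≡ 42; 3^14 ≡ 36; 3^6 ≡ 41 — none is 1, so 3 is a primitive root.
So 3 is the smallest generator of (Z/43Z)^×.

3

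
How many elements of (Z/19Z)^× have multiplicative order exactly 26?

φ(19) = 19 − 1 = 18 = 2 · 3^2.
Since (Z/19Z)^× is cyclic of order 18, the number of elements of order d is φ(d) when d | 18 and 0 otherwise.
26 does not divide 18, so no element of (Z/19Z)^× has order 26.

0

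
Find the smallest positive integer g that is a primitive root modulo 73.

5

φ(73) = 73 − 1 = 72 = 2^3 · 3^2.
g is a primitive root iff g^(72/q) ≢ 1 (mod 73) for each prime q ∈ {2, 3}.
g = 2: 2^36 ≡ 1 — hits 1, so not a primitive root.
g = 3: 3^36 ≡ 1 — hits 1, so not a primitive root.
g = 4: 4^36 ≡ 1 — hits 1, so not a primitive root.
g = 5: 5^36 ≡ 72; 5^24 ≡ 8 — none is 1, so 5 is a primitive root.
Hence the least primitive root of 73 is 5.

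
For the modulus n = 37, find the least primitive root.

φ(37) = 37 − 1 = 36 = 2^2 · 3^2.
g is a primitive root iff g^(36/q) ≢ 1 (mod 37) for each prime q ∈ {2, 3}.
g = 2: 2^18 ≡ 36; 2^12 ≡ 26 — none is 1, so 2 is a primitive root.
The smallest primitive root modulo 37 is 2.

2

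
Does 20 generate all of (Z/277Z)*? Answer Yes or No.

Yes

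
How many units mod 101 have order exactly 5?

4

φ(101) = 101 − 1 = 100 = 2^2 · 5^2.
(Z/101Z)^× is cyclic (|G| = 100); a cyclic group of order m has exactly φ(d) elements of each order d | m, and none otherwise.
5 | 100, and φ(5) = 5 − 1 = 4.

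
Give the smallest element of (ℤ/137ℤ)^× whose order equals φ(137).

3

φ(137) = 137 − 1 = 136 = 2^3 · 17.
Test candidates g = 2, 3, … against the prime factors q ∈ {2, 17} of φ(137): g is a generator iff g^(136/q) ≢ 1 for every such q.
g = 2: 2^68 ≡ 1 — hits 1, so not a primitive root.
g = 3: 3^68 ≡ 136; 3^8 ≡ 122 — none is 1, so 3 is a primitive root.
Hence the least primitive root of 137 is 3.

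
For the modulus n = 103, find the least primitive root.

5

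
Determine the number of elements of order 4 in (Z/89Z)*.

2

φ(89) = 89 − 1 = 88 = 2^3 · 11.
In a cyclic group of order 88, there are φ(d) elements of order d for each divisor d of 88, and zero for non-divisors.
4 = 2^2 divides 88, and φ(4) = 2.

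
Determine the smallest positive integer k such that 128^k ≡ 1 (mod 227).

226

Since 128 ∈ (Z/227Z)^×, its order divides φ(227) = 227 − 1 = 226 = 2 · 113.
Divisors of 226: 1, 2, 113, 226.
Check 128^d mod 227 for each divisor in increasing order:
128^1 ≡ 128 (mod 227)
128^2 ≡ 40 (mod 227)
128^113 ≡ 226 (mod 227)
128^226 ≡ 1 (mod 227) ✓
Therefore the multiplicative order of 128 modulo 227 is 226.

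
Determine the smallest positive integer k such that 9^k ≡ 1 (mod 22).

5

Since 9 ∈ (Z/22Z)^×, its order divides φ(22) = φ(2)·φ(11) = 1·10 = 10 = 2 · 5.
Divisors of 10: 1, 2, 5, 10.
Compute 9^d (mod 22) for the divisors d until we hit 1:
9^1 ≡ 9
9^2 ≡ 15
9^5 ≡ 1
Therefore the multiplicative order of 9 modulo 22 is 5.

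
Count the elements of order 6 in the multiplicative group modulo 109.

φ(109) = 109 − 1 = 108 = 2^2 · 3^3.
Since (Z/109Z)^× is cyclic of order 108, the number of elements of order d is φ(d) when d | 108 and 0 otherwise.
6 = 2 · 3 divides 108, and φ(6) = 2.

2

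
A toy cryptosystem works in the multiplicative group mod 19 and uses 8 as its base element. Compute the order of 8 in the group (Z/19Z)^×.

6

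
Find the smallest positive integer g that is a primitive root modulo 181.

2

φ(181) = 181 − 1 = 180 = 2^2 · 3^2 · 5.
g is a primitive root iff g^(180/q) ≢ 1 (mod 181) for each prime q ∈ {2, 3, 5}.
g = 2: 2^90 ≡ 180; 2^60 ≡ 48; 2^36 ≡ 59 — none is 1, so 2 is a primitive root.
So 2 is the smallest generator of (Z/181Z)^×.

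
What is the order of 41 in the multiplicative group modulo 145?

By Lagrange's theorem, ord_145(41) divides φ(145) = φ(5·29) = (5−1)·(29−1) = 4·28 = 112 = 2^4 · 7.
Divisors of 112: 1, 2, 4, 7, 8, 14, 16, 28, 56, 112.
Check 41^d mod 145 for each divisor in increasing order:
41^1 ≡ 41 (mod 145)
41^2 ≡ 86 (mod 145)
41^4 ≡ 1 (mod 145) ✓
Therefore the multiplicative order of 41 modulo 145 is 4.

4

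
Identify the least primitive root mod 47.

5

φ(47) = 47 − 1 = 46 = 2 · 23.
g is a primitive root iff g^(46/q) ≢ 1 (mod 47) for each prime q ∈ {2, 23}.
g = 2: 2^23 ≡ 1 — hits 1, so not a primitive root.
g = 3: 3^23 ≡ 1 — hits 1, so not a primitive root.
g = 4: 4^23 ≡ 1 — hits 1, so not a primitive root.
g = 5: 5^23 ≡ 46; 5^2 ≡ 25 — none is 1, so 5 is a primitive root.
The smallest primitive root modulo 47 is 5.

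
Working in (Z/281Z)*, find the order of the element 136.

140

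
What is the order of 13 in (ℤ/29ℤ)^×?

14

Since 13 ∈ (Z/29Z)^×, its order divides φ(29) = 29 − 1 = 28 = 2^2 · 7.
Divisors of 28: 1, 2, 4, 7, 14, 28.
Evaluate successive powers at the divisors of 28:
13^1 ≡ 13 (mod 29)
13^2 ≡ 24 (mod 29)
13^4 ≡ 25 (mod 29)
13^7 ≡ 28 (mod 29)
13^14 ≡ 1 (mod 29) ✓
So ord_29(13) = 14.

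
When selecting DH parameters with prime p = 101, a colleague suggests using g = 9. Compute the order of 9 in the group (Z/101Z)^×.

50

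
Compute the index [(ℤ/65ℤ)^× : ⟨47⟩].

By Lagrange's theorem, ord_65(47) divides φ(65) = φ(5·13) = (5−1)·(13−1) = 4·12 = 48 = 2^4 · 3.
Divisors of 48: 1, 2, 3, 4, 6, 8, 12, 16, 24, 48.
Compute 47^d (mod 65) for the divisors d until we hit 1:
47^1 ≡ 47 (mod 65)
47^2 ≡ 64 (mod 65)
47^3 ≡ 18 (mod 65)
47^4 ≡ 1 (mod 65) ✓
So ord_65(47) = 4, hence |⟨47⟩| = 4.
Index = |(Z/65Z)^×| / |⟨47⟩| = 48 / 4 = 12.

12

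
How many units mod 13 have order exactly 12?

4

φ(13) = 13 − 1 = 12 = 2^2 · 3.
In a cyclic group of order 12, there are φ(d) elements of order d for each divisor d of 12, and zero for non-divisors.
12 = 2^2 · 3 divides 12, and φ(12) = 4.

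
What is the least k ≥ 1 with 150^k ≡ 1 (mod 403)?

12

ord(150) | φ(403) = φ(13·31) = (13−1)·(31−1) = 12·30 = 360 = 2^3 · 3^2 · 5.
Divisors of 360: 1, 2, 3, 4, 5, 6, 8, 9, 10, 12, 15, 18, 20, 24, 30, 36, 40, 45, 60, 72, 90, 120, 180, 360.
Evaluate successive powers at the divisors of 360:
150^1 ≡ 150
150^2 ≡ 335
150^3 ≡ 278
150^4 ≡ 191
150^5 ≡ 37
150^6 ≡ 311
150^8 ≡ 211
150^9 ≡ 216
150^10 ≡ 160
150^12 ≡ 1
The smallest such exponent is 12, so the order of 150 is 12.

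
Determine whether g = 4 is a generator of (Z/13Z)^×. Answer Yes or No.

φ(13) = 13 − 1 = 12 = 2^2 · 3.
It suffices to check that the order of 4 is not a proper divisor of 12: compute 4^(12/q) for q ∈ {2, 3}.
4^6 ≡ 1 (mod 13)  [q = 2: ≡ 1 ✗]
4^4 ≡ 9 (mod 13)  [q = 3: ≢ 1 ✓]
Since 4^6 ≡ 1, the order of 4 divides 6 < 12, so 4 is not a primitive root.

No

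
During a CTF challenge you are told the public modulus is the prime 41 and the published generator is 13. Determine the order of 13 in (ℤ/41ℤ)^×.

Since 13 ∈ (Z/41Z)^×, its order divides φ(41) = 41 − 1 = 40 = 2^3 · 5.
Divisors of 40: 1, 2, 4, 5, 8, 10, 20, 40.
Compute 13^d (mod 41) for the divisors d until we hit 1:
13^1 ≡ 13 (mod 41)
13^2 ≡ 5 (mod 41)
13^4 ≡ 25 (mod 41)
13^5 ≡ 38 (mod 41)
13^8 ≡ 10 (mod 41)
13^10 ≡ 9 (mod 41)
13^20 ≡ 40 (mod 41)
13^40 ≡ 1 (mod 41) ✓
Therefore the multiplicative order of 13 modulo 41 is 40.

40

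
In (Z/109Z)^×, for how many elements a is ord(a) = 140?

0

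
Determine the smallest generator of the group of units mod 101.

2

φ(101) = 101 − 1 = 100 = 2^2 · 5^2.
g is a primitive root iff g^(100/q) ≢ 1 (mod 101) for each prime q ∈ {2, 5}.
g = 2: 2^50 ≡ 100; 2^20 ≡ 95 — none is 1, so 2 is a primitive root.
Hence the least primitive root of 101 is 2.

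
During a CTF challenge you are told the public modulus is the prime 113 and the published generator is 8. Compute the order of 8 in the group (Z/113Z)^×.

28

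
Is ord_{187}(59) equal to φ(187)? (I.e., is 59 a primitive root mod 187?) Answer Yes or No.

No

187 = 11 · 17 is a product of two distinct odd primes, so (Z/187Z)^× ≅ (Z/11Z)^× × (Z/17Z)^× is not cyclic.
No primitive root modulo 187 exists; in particular 59 is not one.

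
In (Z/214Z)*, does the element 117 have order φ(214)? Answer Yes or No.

No

φ(214) = φ(2)·φ(107) = 1·106 = 106 = 2 · 53.
117 is a primitive root mod 214 iff 117^(φ(214)/q) ≢ 1 for every prime q | φ(214), i.e. q ∈ {2, 53}.
117^53 ≡ 1 (mod 214)  [q = 2: ≡ 1 ✗]
117^2 ≡ 207 (mod 214)  [q = 53: ≢ 1 ✓]
The check at q = 2 fails, so 117 generates a proper subgroup.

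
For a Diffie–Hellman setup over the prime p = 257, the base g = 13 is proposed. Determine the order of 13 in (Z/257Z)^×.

The order of 13 must divide φ(257) = 257 − 1 = 256 = 2^8.
Divisors of 256: 1, 2, 4, 8, 16, 32, 64, 128, 256.
Evaluate successive powers at the divisors of 256:
13^1 ≡ 13 (mod 257)
13^2 ≡ 169 (mod 257)
13^4 ≡ 34 (mod 257)
13^8 ≡ 128 (mod 257)
13^16 ≡ 193 (mod 257)
13^32 ≡ 241 (mod 257)
13^64 ≡ 256 (mod 257)
13^128 ≡ 1 (mod 257) ✓
Hence ord(13) = 128.

128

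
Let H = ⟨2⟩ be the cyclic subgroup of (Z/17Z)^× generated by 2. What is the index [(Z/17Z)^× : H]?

By Lagrange's theorem, ord_17(2) divides φ(17) = 17 − 1 = 16 = 2^4.
Divisors of 16: 1, 2, 4, 8, 16.
Test each divisor d:
2^1 ≡ 2
2^2 ≡ 4
2^4 ≡ 16
2^8 ≡ 1
Thus |⟨2⟩| = ord(2) = 8.
The index is φ(17) / ord(2) = 16 / 8 = 2.

2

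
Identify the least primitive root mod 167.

5

φ(167) = 167 − 1 = 166 = 2 · 83.
Test candidates g = 2, 3, … against the prime factors q ∈ {2, 83} of φ(167): g is a generator iff g^(166/q) ≢ 1 for every such q.
g = 2: 2^83 ≡ 1 — hits 1, so not a primitive root.
g = 3: 3^83 ≡ 1 — hits 1, so not a primitive root.
g = 4: 4^83 ≡ 1 — hits 1, so not a primitive root.
g = 5: 5^83 ≡ 166; 5^2 ≡ 25 — none is 1, so 5 is a primitive root.
Hence the least primitive root of 167 is 5.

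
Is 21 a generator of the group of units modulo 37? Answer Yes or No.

No

φ(37) = 37 − 1 = 36 = 2^2 · 3^2.
Test 21^(36/q) mod 37 for each prime factor q of 36:
21^18 ≡ 1 (mod 37)  [q = 2: ≡ 1 ✗]
21^12 ≡ 26 (mod 37)  [q = 3: ≢ 1 ✓]
Since 21^18 ≡ 1, the order of 21 divides 18 < 36, so 21 is not a primitive root.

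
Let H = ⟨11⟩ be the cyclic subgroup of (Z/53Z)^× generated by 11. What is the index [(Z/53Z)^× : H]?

The order of 11 must divide φ(53) = 53 − 1 = 52 = 2^2 · 13.
Divisors of 52: 1, 2, 4, 13, 26, 52.
Evaluate successive powers at the divisors of 52:
11^1 ≡ 11
11^2 ≡ 15
11^4 ≡ 13
11^13 ≡ 52
11^26 ≡ 1
Thus |⟨11⟩| = ord(11) = 26.
[(Z/53Z)^× : ⟨11⟩] = 52/26 = 2.

2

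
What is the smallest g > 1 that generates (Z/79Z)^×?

φ(79) = 79 − 1 = 78 = 2 · 3 · 13.
Test candidates g = 2, 3, … against the prime factors q ∈ {2, 3, 13} of φ(79): g is a generator iff g^(78/q) ≢ 1 for every such q.
g = 2: 2^39 ≡ 1 — hits 1, so not a primitive root.
g = 3: 3^39 ≡ 78; 3^26 ≡ 23; 3^6 ≡ 18 — none is 1, so 3 is a primitive root.
So 3 is the smallest generator of (Z/79Z)^×.

3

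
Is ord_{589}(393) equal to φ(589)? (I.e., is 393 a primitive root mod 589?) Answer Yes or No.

No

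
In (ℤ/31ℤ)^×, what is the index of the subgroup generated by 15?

3

The order of 15 must divide φ(31) = 31 − 1 = 30 = 2 · 3 · 5.
Divisors of 30: 1, 2, 3, 5, 6, 10, 15, 30.
Check 15^d mod 31 for each divisor in increasing order:
15^1 ≡ 15 (mod 31)
15^2 ≡ 8 (mod 31)
15^3 ≡ 27 (mod 31)
15^5 ≡ 30 (mod 31)
15^6 ≡ 16 (mod 31)
15^10 ≡ 1 (mod 31) ✓
Thus |⟨15⟩| = ord(15) = 10.
[(Z/31Z)^× : ⟨15⟩] = 30/10 = 3.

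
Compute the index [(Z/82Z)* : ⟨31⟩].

The order of 31 must divide φ(82) = φ(2)·φ(41) = 1·40 = 40 = 2^3 · 5.
Divisors of 40: 1, 2, 4, 5, 8, 10, 20, 40.
Check 31^d mod 82 for each divisor in increasing order:
31^1 ≡ 31 (mod 82)
31^2 ≡ 59 (mod 82)
31^4 ≡ 37 (mod 82)
31^5 ≡ 81 (mod 82)
31^8 ≡ 57 (mod 82)
31^10 ≡ 1 (mod 82) ✓
Thus |⟨31⟩| = ord(31) = 10.
[(Z/82Z)^× : ⟨31⟩] = 40/10 = 4.

4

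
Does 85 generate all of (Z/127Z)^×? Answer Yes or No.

φ(127) = 127 − 1 = 126 = 2 · 3^2 · 7.
Test 85^(126/q) mod 127 for each prime factor q of 126:
85^63 ≡ 126 (mod 127)  [q = 2: ≢ 1 ✓]
85^42 ≡ 19 (mod 127)  [q = 3: ≢ 1 ✓]
85^18 ≡ 32 (mod 127)  [q = 7: ≢ 1 ✓]
Every test exponent gives a nontrivial residue, hence 85 generates the full group.

Yes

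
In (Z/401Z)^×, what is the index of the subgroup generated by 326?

1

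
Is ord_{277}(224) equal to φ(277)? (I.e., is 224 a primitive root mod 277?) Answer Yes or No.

φ(277) = 277 − 1 = 276 = 2^2 · 3 · 23.
224 is a primitive root mod 277 iff 224^(φ(277)/q) ≢ 1 for every prime q | φ(277), i.e. q ∈ {2, 3, 23}.
224^138 ≡ 276 (mod 277)  [q = 2: ≢ 1 ✓]
224^92 ≡ 116 (mod 277)  [q = 3: ≢ 1 ✓]
224^12 ≡ 19 (mod 277)  [q = 23: ≢ 1 ✓]
Every test exponent gives a nontrivial residue, hence 224 generates the full group.

Yes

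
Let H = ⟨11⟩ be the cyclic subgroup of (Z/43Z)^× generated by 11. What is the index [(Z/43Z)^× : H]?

6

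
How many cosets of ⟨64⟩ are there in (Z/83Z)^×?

2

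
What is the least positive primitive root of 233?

3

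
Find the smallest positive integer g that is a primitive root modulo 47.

φ(47) = 47 − 1 = 46 = 2 · 23.
Test candidates g = 2, 3, … against the prime factors q ∈ {2, 23} of φ(47): g is a generator iff g^(46/q) ≢ 1 for every such q.
g = 2: 2^23 ≡ 1 — hits 1, so not a primitive root.
g = 3: 3^23 ≡ 1 — hits 1, so not a primitive root.
g = 4: 4^23 ≡ 1 — hits 1, so not a primitive root.
g = 5: 5^23 ≡ 46; 5^2 ≡ 25 — none is 1, so 5 is a primitive root.
So 5 is the smallest generator of (Z/47Z)^×.

5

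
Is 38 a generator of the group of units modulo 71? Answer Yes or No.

φ(71) = 71 − 1 = 70 = 2 · 5 · 7.
Test 38^(70/q) mod 71 for each prime factor q of 70:
38^35 ≡ 1 (mod 71)  [q = 2: ≡ 1 ✗]
38^14 ≡ 5 (mod 71)  [q = 5: ≢ 1 ✓]
38^10 ≡ 45 (mod 71)  [q = 7: ≢ 1 ✓]
The check at q = 2 fails, so 38 generates a proper subgroup.

No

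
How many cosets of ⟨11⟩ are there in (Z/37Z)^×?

The order of 11 must divide φ(37) = 37 − 1 = 36 = 2^2 · 3^2.
Divisors of 36: 1, 2, 3, 4, 6, 9, 12, 18, 36.
Evaluate successive powers at the divisors of 36:
11^1 ≡ 11
11^2 ≡ 10
11^3 ≡ 36
11^4 ≡ 26
11^6 ≡ 1
So ord_37(11) = 6, hence |⟨11⟩| = 6.
Index = |(Z/37Z)^×| / |⟨11⟩| = 36 / 6 = 6.

6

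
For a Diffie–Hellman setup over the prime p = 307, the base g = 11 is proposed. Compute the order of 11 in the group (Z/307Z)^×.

The order of 11 must divide φ(307) = 307 − 1 = 306 = 2 · 3^2 · 17.
Divisors of 306: 1, 2, 3, 6, 9, 17, 18, 34, 51, 102, 153, 306.
Compute 11^d (mod 307) for the divisors d until we hit 1:
11^1 ≡ 11 (mod 307)
11^2 ≡ 121 (mod 307)
11^3 ≡ 103 (mod 307)
11^6 ≡ 171 (mod 307)
11^9 ≡ 114 (mod 307)
11^17 ≡ 93 (mod 307)
11^18 ≡ 102 (mod 307)
11^34 ≡ 53 (mod 307)
11^51 ≡ 17 (mod 307)
11^102 ≡ 289 (mod 307)
11^153 ≡ 1 (mod 307) ✓
So ord_307(11) = 153.

153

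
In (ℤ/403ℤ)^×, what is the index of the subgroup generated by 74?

12

Since 74 ∈ (Z/403Z)^×, its order divides φ(403) = φ(13·31) = (13−1)·(31−1) = 12·30 = 360 = 2^3 · 3^2 · 5.
Divisors of 360: 1, 2, 3, 4, 5, 6, 8, 9, 10, 12, 15, 18, 20, 24, 30, 36, 40, 45, 60, 72, 90, 120, 180, 360.
Check 74^d mod 403 for each divisor in increasing order:
74^1 ≡ 74 (mod 403)
74^2 ≡ 237 (mod 403)
74^3 ≡ 209 (mod 403)
74^4 ≡ 152 (mod 403)
74^5 ≡ 367 (mod 403)
74^6 ≡ 157 (mod 403)
74^8 ≡ 133 (mod 403)
74^9 ≡ 170 (mod 403)
74^10 ≡ 87 (mod 403)
74^12 ≡ 66 (mod 403)
74^15 ≡ 92 (mod 403)
74^18 ≡ 287 (mod 403)
74^20 ≡ 315 (mod 403)
74^24 ≡ 326 (mod 403)
74^30 ≡ 1 (mod 403) ✓
The order of 74 is 30, so the subgroup it generates has 30 elements.
The index is φ(403) / ord(74) = 360 / 30 = 12.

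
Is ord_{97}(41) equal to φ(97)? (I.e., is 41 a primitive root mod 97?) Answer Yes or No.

Yes

φ(97) = 97 − 1 = 96 = 2^5 · 3.
Test 41^(96/q) mod 97 for each prime factor q of 96:
41^48 ≡ 96 (mod 97)  [q = 2: ≢ 1 ✓]
41^32 ≡ 35 (mod 97)  [q = 3: ≢ 1 ✓]
Every test exponent gives a nontrivial residue, hence 41 generates the full group.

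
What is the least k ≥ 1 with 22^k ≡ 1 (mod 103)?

By Lagrange's theorem, ord_103(22) divides φ(103) = 103 − 1 = 102 = 2 · 3 · 17.
Divisors of 102: 1, 2, 3, 6, 17, 34, 51, 102.
Test each divisor d:
22^1 ≡ 22
22^2 ≡ 72
22^3 ≡ 39
22^6 ≡ 79
22^17 ≡ 102
22^34 ≡ 1
Therefore the multiplicative order of 22 modulo 103 is 34.

34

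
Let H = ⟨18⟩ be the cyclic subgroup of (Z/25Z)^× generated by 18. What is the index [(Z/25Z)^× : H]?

By Lagrange's theorem, ord_25(18) divides φ(25) = φ(5^2) = 5·(5−1) = 20 = 2^2 · 5.
Divisors of 20: 1, 2, 4, 5, 10, 20.
Evaluate successive powers at the divisors of 20:
18^1 ≡ 18
18^2 ≡ 24
18^4 ≡ 1
So ord_25(18) = 4, hence |⟨18⟩| = 4.
[(Z/25Z)^× : ⟨18⟩] = 20/4 = 5.

5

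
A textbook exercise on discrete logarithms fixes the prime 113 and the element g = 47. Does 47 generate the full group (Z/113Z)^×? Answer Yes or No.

Yes

φ(113) = 113 − 1 = 112 = 2^4 · 7.
Test 47^(112/q) mod 113 for each prime factor q of 112:
47^56 ≡ 112 (mod 113)  [q = 2: ≢ 1 ✓]
47^16 ≡ 16 (mod 113)  [q = 7: ≢ 1 ✓]
Every test exponent gives a nontrivial residue, hence 47 generates the full group.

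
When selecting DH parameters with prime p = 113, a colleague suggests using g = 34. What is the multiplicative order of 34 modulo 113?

The order of 34 must divide φ(113) = 113 − 1 = 112 = 2^4 · 7.
Divisors of 112: 1, 2, 4, 7, 8, 14, 16, 28, 56, 112.
Compute 34^d (mod 113) for the divisors d until we hit 1:
34^1 ≡ 34 (mod 113)
34^2 ≡ 26 (mod 113)
34^4 ≡ 111 (mod 113)
34^7 ≡ 40 (mod 113)
34^8 ≡ 4 (mod 113)
34^14 ≡ 18 (mod 113)
34^16 ≡ 16 (mod 113)
34^28 ≡ 98 (mod 113)
34^56 ≡ 112 (mod 113)
34^112 ≡ 1 (mod 113) ✓
Therefore the multiplicative order of 34 modulo 113 is 112.

112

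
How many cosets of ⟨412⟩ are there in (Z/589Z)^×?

Since 412 ∈ (Z/589Z)^×, its order divides φ(589) = φ(19·31) = (19−1)·(31−1) = 18·30 = 540 = 2^2 · 3^3 · 5.
Divisors of 540: 1, 2, 3, 4, 5, 6, 9, 10, 12, 15, 18, 20, 27, 30, 36, 45, 54, 60, 90, 108, 135, 180, 270, 540.
Check 412^d mod 589 for each divisor in increasing order:
412^1 ≡ 412 (mod 589)
412^2 ≡ 112 (mod 589)
412^3 ≡ 202 (mod 589)
412^4 ≡ 175 (mod 589)
412^5 ≡ 242 (mod 589)
412^6 ≡ 163 (mod 589)
412^9 ≡ 531 (mod 589)
412^10 ≡ 253 (mod 589)
412^12 ≡ 64 (mod 589)
412^15 ≡ 559 (mod 589)
412^18 ≡ 419 (mod 589)
412^20 ≡ 397 (mod 589)
412^27 ≡ 436 (mod 589)
412^30 ≡ 311 (mod 589)
412^36 ≡ 39 (mod 589)
412^45 ≡ 94 (mod 589)
412^54 ≡ 438 (mod 589)
412^60 ≡ 125 (mod 589)
412^90 ≡ 1 (mod 589) ✓
The order of 412 is 90, so the subgroup it generates has 90 elements.
The index is φ(589) / ord(412) = 540 / 90 = 6.

6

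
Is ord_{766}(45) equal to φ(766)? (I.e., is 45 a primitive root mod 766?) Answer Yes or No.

φ(766) = φ(2)·φ(383) = 1·382 = 382 = 2 · 191.
An element g generates (Z/766Z)^× iff g^(382/q) ≢ 1 (mod 766) for each prime q ∈ {2, 191}.
45^191 ≡ 765 (mod 766)  [q = 2: ≢ 1 ✓]
45^2 ≡ 493 (mod 766)  [q = 191: ≢ 1 ✓]
All checks pass, so 45 has order 382 and is a primitive root modulo 766.

Yes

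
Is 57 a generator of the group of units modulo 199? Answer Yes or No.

φ(199) = 199 − 1 = 198 = 2 · 3^2 · 11.
Test 57^(198/q) mod 199 for each prime factor q of 198:
57^99 ≡ 1 (mod 199)  [q = 2: ≡ 1 ✗]
57^66 ≡ 92 (mod 199)  [q = 3: ≢ 1 ✓]
57^18 ≡ 125 (mod 199)  [q = 11: ≢ 1 ✓]
57^99 ≡ 1 shows ord(57) | 99, strictly less than φ(199); not a primitive root.

No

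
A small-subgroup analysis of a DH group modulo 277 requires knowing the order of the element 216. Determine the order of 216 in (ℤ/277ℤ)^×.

The order of 216 must divide φ(277) = 277 − 1 = 276 = 2^2 · 3 · 23.
Divisors of 276: 1, 2, 3, 4, 6, 12, 23, 46, 69, 92, 138, 276.
Test each divisor d:
216^1 ≡ 216 (mod 277)
216^2 ≡ 120 (mod 277)
216^3 ≡ 159 (mod 277)
216^4 ≡ 273 (mod 277)
216^6 ≡ 74 (mod 277)
216^12 ≡ 213 (mod 277)
216^23 ≡ 60 (mod 277)
216^46 ≡ 276 (mod 277)
216^69 ≡ 217 (mod 277)
216^92 ≡ 1 (mod 277) ✓
Hence ord(216) = 92.

92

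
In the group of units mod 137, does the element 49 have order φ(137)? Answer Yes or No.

No

φ(137) = 137 − 1 = 136 = 2^3 · 17.
An element g generates (Z/137Z)^× iff g^(136/q) ≢ 1 (mod 137) for each prime q ∈ {2, 17}.
49^68 ≡ 1 (mod 137)  [q = 2: ≡ 1 ✗]
49^8 ≡ 73 (mod 137)  [q = 17: ≢ 1 ✓]
Since 49^68 ≡ 1, the order of 49 divides 68 < 136, so 49 is not a primitive root.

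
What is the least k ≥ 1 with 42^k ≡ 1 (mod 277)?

The order of 42 must divide φ(277) = 277 − 1 = 276 = 2^2 · 3 · 23.
Divisors of 276: 1, 2, 3, 4, 6, 12, 23, 46, 69, 92, 138, 276.
Check 42^d mod 277 for each divisor in increasing order:
42^1 ≡ 42 (mod 277)
42^2 ≡ 102 (mod 277)
42^3 ≡ 129 (mod 277)
42^4 ≡ 155 (mod 277)
42^6 ≡ 21 (mod 277)
42^12 ≡ 164 (mod 277)
42^23 ≡ 60 (mod 277)
42^46 ≡ 276 (mod 277)
42^69 ≡ 217 (mod 277)
42^92 ≡ 1 (mod 277) ✓
The smallest such exponent is 92, so the order of 42 is 92.

92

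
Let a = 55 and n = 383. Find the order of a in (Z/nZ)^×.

191

Since 55 ∈ (Z/383Z)^×, its order divides φ(383) = 383 − 1 = 382 = 2 · 191.
Divisors of 382: 1, 2, 191, 382.
Evaluate successive powers at the divisors of 382:
55^1 ≡ 55 (mod 383)
55^2 ≡ 344 (mod 383)
55^191 ≡ 1 (mod 383) ✓
Therefore the multiplicative order of 55 modulo 383 is 191.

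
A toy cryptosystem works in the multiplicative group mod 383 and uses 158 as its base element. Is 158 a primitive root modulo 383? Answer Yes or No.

φ(383) = 383 − 1 = 382 = 2 · 191.
Test 158^(382/q) mod 383 for each prime factor q of 382:
158^191 ≡ 382 (mod 383)  [q = 2: ≢ 1 ✓]
158^2 ≡ 69 (mod 383)  [q = 191: ≢ 1 ✓]
None equal 1, so ord_383(158) = 382: 158 is a primitive root.

Yes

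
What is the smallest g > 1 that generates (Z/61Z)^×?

φ(61) = 61 − 1 = 60 = 2^2 · 3 · 5.
Test candidates g = 2, 3, … against the prime factors q ∈ {2, 3, 5} of φ(61): g is a generator iff g^(60/q) ≢ 1 for every such q.
g = 2: 2^30 ≡ 60; 2^20 ≡ 47; 2^12 ≡ 9 — none is 1, so 2 is a primitive root.
So 2 is the smallest generator of (Z/61Z)^×.

2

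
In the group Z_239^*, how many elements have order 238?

φ(239) = 239 − 1 = 238 = 2 · 7 · 17.
(Z/239Z)^× is cyclic (|G| = 238); a cyclic group of order m has exactly φ(d) elements of each order d | m, and none otherwise.
238 = 2 · 7 · 17 divides 238, and φ(238) = 96.

96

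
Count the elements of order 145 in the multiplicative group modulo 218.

0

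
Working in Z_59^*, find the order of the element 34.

Since 34 ∈ (Z/59Z)^×, its order divides φ(59) = 59 − 1 = 58 = 2 · 29.
Divisors of 58: 1, 2, 29, 58.
Compute 34^d (mod 59) for the divisors d until we hit 1:
34^1 ≡ 34 (mod 59)
34^2 ≡ 35 (mod 59)
34^29 ≡ 58 (mod 59)
34^58 ≡ 1 (mod 59) ✓
Therefore the multiplicative order of 34 modulo 59 is 58.

58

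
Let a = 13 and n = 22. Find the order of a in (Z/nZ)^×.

10

The order of 13 must divide φ(22) = φ(2)·φ(11) = 1·10 = 10 = 2 · 5.
Divisors of 10: 1, 2, 5, 10.
Compute 13^d (mod 22) for the divisors d until we hit 1:
13^1 ≡ 13
13^2 ≡ 15
13^5 ≡ 21
13^10 ≡ 1
The smallest such exponent is 10, so the order of 13 is 10.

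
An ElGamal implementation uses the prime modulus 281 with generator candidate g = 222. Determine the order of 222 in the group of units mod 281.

14

Since 222 ∈ (Z/281Z)^×, its order divides φ(281) = 281 − 1 = 280 = 2^3 · 5 · 7.
Divisors of 280: 1, 2, 4, 5, 7, 8, 10, 14, 20, 28, 35, 40, 56, 70, 140, 280.
Evaluate successive powers at the divisors of 280:
222^1 ≡ 222 (mod 281)
222^2 ≡ 109 (mod 281)
222^4 ≡ 79 (mod 281)
222^5 ≡ 116 (mod 281)
222^7 ≡ 280 (mod 281)
222^8 ≡ 59 (mod 281)
222^10 ≡ 249 (mod 281)
222^14 ≡ 1 (mod 281) ✓
The smallest such exponent is 14, so the order of 222 is 14.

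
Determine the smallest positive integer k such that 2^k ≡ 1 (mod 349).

348

ord(2) | φ(349) = 349 − 1 = 348 = 2^2 · 3 · 29.
Divisors of 348: 1, 2, 3, 4, 6, 12, 29, 58, 87, 116, 174, 348.
Test each divisor d:
2^1 ≡ 2
2^2 ≡ 4
2^3 ≡ 8
2^4 ≡ 16
2^6 ≡ 64
2^12 ≡ 257
2^29 ≡ 24
2^58 ≡ 227
2^87 ≡ 213
2^116 ≡ 226
2^174 ≡ 348
2^348 ≡ 1
So ord_349(2) = 348.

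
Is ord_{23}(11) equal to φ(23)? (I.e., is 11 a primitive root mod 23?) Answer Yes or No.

φ(23) = 23 − 1 = 22 = 2 · 11.
11 is a primitive root mod 23 iff 11^(φ(23)/q) ≢ 1 for every prime q | φ(23), i.e. q ∈ {2, 11}.
11^11 ≡ 22 (mod 23)  [q = 2: ≢ 1 ✓]
11^2 ≡ 6 (mod 23)  [q = 11: ≢ 1 ✓]
Every test exponent gives a nontrivial residue, hence 11 generates the full group.

Yes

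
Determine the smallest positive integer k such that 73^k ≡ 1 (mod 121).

110

ord(73) | φ(121) = φ(11^2) = 11·(11−1) = 110 = 2 · 5 · 11.
Divisors of 110: 1, 2, 5, 10, 11, 22, 55, 110.
Evaluate successive powers at the divisors of 110:
73^1 ≡ 73 (mod 121)
73^2 ≡ 5 (mod 121)
73^5 ≡ 10 (mod 121)
73^10 ≡ 100 (mod 121)
73^11 ≡ 40 (mod 121)
73^22 ≡ 27 (mod 121)
73^55 ≡ 120 (mod 121)
73^110 ≡ 1 (mod 121) ✓
Therefore the multiplicative order of 73 modulo 121 is 110.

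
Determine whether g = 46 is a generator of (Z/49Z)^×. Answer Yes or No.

No

φ(49) = φ(7^2) = 7·(7−1) = 42 = 2 · 3 · 7.
It suffices to check that the order of 46 is not a proper divisor of 42: compute 46^(42/q) for q ∈ {2, 3, 7}.
46^21 ≡ 1 (mod 49)  [q = 2: ≡ 1 ✗]
46^14 ≡ 30 (mod 49)  [q = 3: ≢ 1 ✓]
46^6 ≡ 43 (mod 49)  [q = 7: ≢ 1 ✓]
Since 46^21 ≡ 1, the order of 46 divides 21 < 42, so 46 is not a primitive root.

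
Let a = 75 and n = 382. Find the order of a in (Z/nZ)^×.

ord(75) | φ(382) = φ(2)·φ(191) = 1·190 = 190 = 2 · 5 · 19.
Divisors of 190: 1, 2, 5, 10, 19, 38, 95, 190.
Test each divisor d:
75^1 ≡ 75 (mod 382)
75^2 ≡ 277 (mod 382)
75^5 ≡ 227 (mod 382)
75^10 ≡ 341 (mod 382)
75^19 ≡ 109 (mod 382)
75^38 ≡ 39 (mod 382)
75^95 ≡ 1 (mod 382) ✓
The smallest such exponent is 95, so the order of 75 is 95.

95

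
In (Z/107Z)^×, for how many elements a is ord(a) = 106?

φ(107) = 107 − 1 = 106 = 2 · 53.
In a cyclic group of order 106, there are φ(d) elements of order d for each divisor d of 106, and zero for non-divisors.
106 = 2 · 53 divides 106, and φ(106) = 52.

52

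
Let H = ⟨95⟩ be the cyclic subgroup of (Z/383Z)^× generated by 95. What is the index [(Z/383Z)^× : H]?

By Lagrange's theorem, ord_383(95) divides φ(383) = 383 − 1 = 382 = 2 · 191.
Divisors of 382: 1, 2, 191, 382.
Test each divisor d:
95^1 ≡ 95 (mod 383)
95^2 ≡ 216 (mod 383)
95^191 ≡ 382 (mod 383)
95^382 ≡ 1 (mod 383) ✓
Thus |⟨95⟩| = ord(95) = 382.
[(Z/383Z)^× : ⟨95⟩] = 382/382 = 1.

1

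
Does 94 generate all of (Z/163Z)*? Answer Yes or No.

Yes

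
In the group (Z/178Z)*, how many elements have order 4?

2

φ(178) = φ(2)·φ(89) = 1·88 = 88 = 2^3 · 11.
In a cyclic group of order 88, there are φ(d) elements of order d for each divisor d of 88, and zero for non-divisors.
4 = 2^2 divides 88, and φ(4) = 2.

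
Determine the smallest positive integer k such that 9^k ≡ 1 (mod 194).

Since 9 ∈ (Z/194Z)^×, its order divides φ(194) = φ(2)·φ(97) = 1·96 = 96 = 2^5 · 3.
Divisors of 96: 1, 2, 3, 4, 6, 8, 12, 16, 24, 32, 48, 96.
Compute 9^d (mod 194) for the divisors d until we hit 1:
9^1 ≡ 9
9^2 ≡ 81
9^3 ≡ 147
9^4 ≡ 159
9^6 ≡ 75
9^8 ≡ 61
9^12 ≡ 193
9^16 ≡ 35
9^24 ≡ 1
So ord_194(9) = 24.

24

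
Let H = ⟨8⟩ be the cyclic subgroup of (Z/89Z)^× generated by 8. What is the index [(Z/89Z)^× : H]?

ord(8) | φ(89) = 89 − 1 = 88 = 2^3 · 11.
Divisors of 88: 1, 2, 4, 8, 11, 22, 44, 88.
Evaluate successive powers at the divisors of 88:
8^1 ≡ 8 (mod 89)
8^2 ≡ 64 (mod 89)
8^4 ≡ 2 (mod 89)
8^8 ≡ 4 (mod 89)
8^11 ≡ 1 (mod 89) ✓
Thus |⟨8⟩| = ord(8) = 11.
Index = |(Z/89Z)^×| / |⟨8⟩| = 88 / 11 = 8.

8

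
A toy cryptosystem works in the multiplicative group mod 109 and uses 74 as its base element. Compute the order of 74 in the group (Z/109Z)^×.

54

By Lagrange's theorem, ord_109(74) divides φ(109) = 109 − 1 = 108 = 2^2 · 3^3.
Divisors of 108: 1, 2, 3, 4, 6, 9, 12, 18, 27, 36, 54, 108.
Check 74^d mod 109 for each divisor in increasing order:
74^1 ≡ 74
74^2 ≡ 26
74^3 ≡ 71
74^4 ≡ 22
74^6 ≡ 27
74^9 ≡ 64
74^12 ≡ 75
74^18 ≡ 63
74^27 ≡ 108
74^36 ≡ 45
74^54 ≡ 1
Therefore the multiplicative order of 74 modulo 109 is 54.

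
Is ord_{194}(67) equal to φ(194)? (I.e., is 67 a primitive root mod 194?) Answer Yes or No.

φ(194) = φ(2)·φ(97) = 1·96 = 96 = 2^5 · 3.
An element g generates (Z/194Z)^× iff g^(96/q) ≢ 1 (mod 194) for each prime q ∈ {2, 3}.
67^48 ≡ 193 (mod 194)  [q = 2: ≢ 1 ✓]
67^32 ≡ 1 (mod 194)  [q = 3: ≡ 1 ✗]
Since 67^32 ≡ 1, the order of 67 divides 32 < 96, so 67 is not a primitive root.

No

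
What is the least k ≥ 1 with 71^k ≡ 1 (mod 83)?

82

Since 71 ∈ (Z/83Z)^×, its order divides φ(83) = 83 − 1 = 82 = 2 · 41.
Divisors of 82: 1, 2, 41, 82.
Compute 71^d (mod 83) for the divisors d until we hit 1:
71^1 ≡ 71
71^2 ≡ 61
71^41 ≡ 82
71^82 ≡ 1
Hence ord(71) = 82.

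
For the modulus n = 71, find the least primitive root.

7

φ(71) = 71 − 1 = 70 = 2 · 5 · 7.
g is a primitive root iff g^(70/q) ≢ 1 (mod 71) for each prime q ∈ {2, 5, 7}.
g = 2: 2^35 ≡ 1 — hits 1, so not a primitive root.
g = 3: 3^35 ≡ 1 — hits 1, so not a primitive root.
g = 4: 4^35 ≡ 1 — hits 1, so not a primitive root.
g = 5: 5^35 ≡ 1 — hits 1, so not a primitive root.
g = 6: 6^35 ≡ 1 — hits 1, so not a primitive root.
g = 7: 7^35 ≡ 70; 7^14 ≡ 54; 7^10 ≡ 45 — none is 1, so 7 is a primitive root.
Hence the least primitive root of 71 is 7.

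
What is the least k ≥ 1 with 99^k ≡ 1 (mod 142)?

70

The order of 99 must divide φ(142) = φ(2)·φ(71) = 1·70 = 70 = 2 · 5 · 7.
Divisors of 70: 1, 2, 5, 7, 10, 14, 35, 70.
Test each divisor d:
99^1 ≡ 99
99^2 ≡ 3
99^5 ≡ 39
99^7 ≡ 117
99^10 ≡ 101
99^14 ≡ 57
99^35 ≡ 141
99^70 ≡ 1
Hence ord(99) = 70.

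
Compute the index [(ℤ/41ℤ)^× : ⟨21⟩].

2

ord(21) | φ(41) = 41 − 1 = 40 = 2^3 · 5.
Divisors of 40: 1, 2, 4, 5, 8, 10, 20, 40.
Evaluate successive powers at the divisors of 40:
21^1 ≡ 21
21^2 ≡ 31
21^4 ≡ 18
21^5 ≡ 9
21^8 ≡ 37
21^10 ≡ 40
21^20 ≡ 1
The order of 21 is 20, so the subgroup it generates has 20 elements.
The index is φ(41) / ord(21) = 40 / 20 = 2.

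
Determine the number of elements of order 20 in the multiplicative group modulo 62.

φ(62) = φ(2)·φ(31) = 1·30 = 30 = 2 · 3 · 5.
(Z/62Z)^× is cyclic (|G| = 30); a cyclic group of order m has exactly φ(d) elements of each order d | m, and none otherwise.
20 does not divide 30, so no element of (Z/62Z)^× has order 20.

0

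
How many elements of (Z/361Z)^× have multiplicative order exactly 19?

φ(361) = φ(19^2) = 19·(19−1) = 342 = 2 · 3^2 · 19.
(Z/361Z)^× is cyclic (|G| = 342); a cyclic group of order m has exactly φ(d) elements of each order d | m, and none otherwise.
19 | 342, and φ(19) = 19 − 1 = 18.

18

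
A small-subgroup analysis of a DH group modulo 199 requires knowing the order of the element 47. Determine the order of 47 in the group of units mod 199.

99

By Lagrange's theorem, ord_199(47) divides φ(199) = 199 − 1 = 198 = 2 · 3^2 · 11.
Divisors of 198: 1, 2, 3, 6, 9, 11, 18, 22, 33, 66, 99, 198.
Compute 47^d (mod 199) for the divisors d until we hit 1:
47^1 ≡ 47 (mod 199)
47^2 ≡ 20 (mod 199)
47^3 ≡ 144 (mod 199)
47^6 ≡ 40 (mod 199)
47^9 ≡ 188 (mod 199)
47^11 ≡ 178 (mod 199)
47^18 ≡ 121 (mod 199)
47^22 ≡ 43 (mod 199)
47^33 ≡ 92 (mod 199)
47^66 ≡ 106 (mod 199)
47^99 ≡ 1 (mod 199) ✓
The smallest such exponent is 99, so the order of 47 is 99.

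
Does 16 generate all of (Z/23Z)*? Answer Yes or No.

No

φ(23) = 23 − 1 = 22 = 2 · 11.
An element g generates (Z/23Z)^× iff g^(22/q) ≢ 1 (mod 23) for each prime q ∈ {2, 11}.
16^11 ≡ 1 (mod 23)  [q = 2: ≡ 1 ✗]
16^2 ≡ 3 (mod 23)  [q = 11: ≢ 1 ✓]
The check at q = 2 fails, so 16 generates a proper subgroup.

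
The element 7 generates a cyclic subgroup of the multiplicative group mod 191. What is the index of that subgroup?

19

By Lagrange's theorem, ord_191(7) divides φ(191) = 191 − 1 = 190 = 2 · 5 · 19.
Divisors of 190: 1, 2, 5, 10, 19, 38, 95, 190.
Evaluate successive powers at the divisors of 190:
7^1 ≡ 7
7^2 ≡ 49
7^5 ≡ 190
7^10 ≡ 1
So ord_191(7) = 10, hence |⟨7⟩| = 10.
Index = |(Z/191Z)^×| / |⟨7⟩| = 190 / 10 = 19.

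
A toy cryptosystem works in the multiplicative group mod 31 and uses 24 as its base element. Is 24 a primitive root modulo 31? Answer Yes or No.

Yes

φ(31) = 31 − 1 = 30 = 2 · 3 · 5.
24 is a primitive root mod 31 iff 24^(φ(31)/q) ≢ 1 for every prime q | φ(31), i.e. q ∈ {2, 3, 5}.
24^15 ≡ 30 (mod 31)  [q = 2: ≢ 1 ✓]
24^10 ≡ 25 (mod 31)  [q = 3: ≢ 1 ✓]
24^6 ≡ 4 (mod 31)  [q = 5: ≢ 1 ✓]
None equal 1, so ord_31(24) = 30: 24 is a primitive root.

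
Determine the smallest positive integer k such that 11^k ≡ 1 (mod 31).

30

The order of 11 must divide φ(31) = 31 − 1 = 30 = 2 · 3 · 5.
Divisors of 30: 1, 2, 3, 5, 6, 10, 15, 30.
Test each divisor d:
11^1 ≡ 11 (mod 31)
11^2 ≡ 28 (mod 31)
11^3 ≡ 29 (mod 31)
11^5 ≡ 6 (mod 31)
11^6 ≡ 4 (mod 31)
11^10 ≡ 5 (mod 31)
11^15 ≡ 30 (mod 31)
11^30 ≡ 1 (mod 31) ✓
Therefore the multiplicative order of 11 modulo 31 is 30.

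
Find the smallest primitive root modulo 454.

5

φ(454) = φ(2)·φ(227) = 1·226 = 226 = 2 · 113.
g is a primitive root iff g^(226/q) ≢ 1 (mod 454) for each prime q ∈ {2, 113}.
g = 2: gcd(2, 454) = 2 > 1, not a unit — skip.
g = 3: 3^113 ≡ 1 — hits 1, so not a primitive root.
g = 4: gcd(4, 454) = 2 > 1, not a unit — skip.
g = 5: 5^113 ≡ 453; 5^2 ≡ 25 — none is 1, so 5 is a primitive root.
So 5 is the smallest generator of (Z/454Z)^×.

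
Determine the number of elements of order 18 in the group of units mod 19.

φ(19) = 19 − 1 = 18 = 2 · 3^2.
Since (Z/19Z)^× is cyclic of order 18, the number of elements of order d is φ(d) when d | 18 and 0 otherwise.
18 = 2 · 3^2 divides 18, and φ(18) = 6.

6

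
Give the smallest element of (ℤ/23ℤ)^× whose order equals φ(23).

5

φ(23) = 23 − 1 = 22 = 2 · 11.
Test candidates g = 2, 3, … against the prime factors q ∈ {2, 11} of φ(23): g is a generator iff g^(22/q) ≢ 1 for every such q.
g = 2: 2^11 ≡ 1 — hits 1, so not a primitive root.
g = 3: 3^11 ≡ 1 — hits 1, so not a primitive root.
g = 4: 4^11 ≡ 1 — hits 1, so not a primitive root.
g = 5: 5^11 ≡ 22; 5^2 ≡ 2 — none is 1, so 5 is a primitive root.
So 5 is the smallest generator of (Z/23Z)^×.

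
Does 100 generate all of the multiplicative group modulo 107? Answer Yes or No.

No

φ(107) = 107 − 1 = 106 = 2 · 53.
An element g generates (Z/107Z)^× iff g^(106/q) ≢ 1 (mod 107) for each prime q ∈ {2, 53}.
100^53 ≡ 1 (mod 107)  [q = 2: ≡ 1 ✗]
100^2 ≡ 49 (mod 107)  [q = 53: ≢ 1 ✓]
Since 100^53 ≡ 1, the order of 100 divides 53 < 106, so 100 is not a primitive root.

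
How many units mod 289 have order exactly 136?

φ(289) = φ(17^2) = 17·(17−1) = 272 = 2^4 · 17.
In a cyclic group of order 272, there are φ(d) elements of order d for each divisor d of 272, and zero for non-divisors.
136 = 2^3 · 17 divides 272, and φ(136) = 64.

64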